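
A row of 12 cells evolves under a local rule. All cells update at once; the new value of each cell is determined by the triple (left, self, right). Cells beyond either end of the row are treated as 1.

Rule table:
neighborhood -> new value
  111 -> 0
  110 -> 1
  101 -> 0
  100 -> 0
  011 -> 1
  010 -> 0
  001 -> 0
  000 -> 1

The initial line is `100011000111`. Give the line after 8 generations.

101011010100
100011000000
101011011110
100011010010
101011000000
100011011110
101011010010
100011000000

100011000000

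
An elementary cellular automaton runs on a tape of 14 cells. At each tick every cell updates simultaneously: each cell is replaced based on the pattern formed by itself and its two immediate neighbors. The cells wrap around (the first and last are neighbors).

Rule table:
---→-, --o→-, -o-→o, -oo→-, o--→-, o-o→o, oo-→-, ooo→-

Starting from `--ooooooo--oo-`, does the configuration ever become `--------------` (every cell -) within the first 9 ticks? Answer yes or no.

--------------
all cells are - at tick 1

yes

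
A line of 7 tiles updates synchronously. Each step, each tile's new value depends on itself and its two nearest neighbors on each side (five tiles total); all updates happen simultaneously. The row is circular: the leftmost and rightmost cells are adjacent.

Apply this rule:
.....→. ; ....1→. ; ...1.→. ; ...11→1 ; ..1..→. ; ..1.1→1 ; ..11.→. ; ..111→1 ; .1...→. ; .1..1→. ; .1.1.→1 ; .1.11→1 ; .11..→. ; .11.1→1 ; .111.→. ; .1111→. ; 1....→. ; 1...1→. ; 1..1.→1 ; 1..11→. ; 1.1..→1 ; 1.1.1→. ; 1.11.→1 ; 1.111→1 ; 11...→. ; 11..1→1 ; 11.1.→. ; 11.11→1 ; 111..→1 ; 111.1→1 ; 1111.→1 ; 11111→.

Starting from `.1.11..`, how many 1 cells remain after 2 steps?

step 1: .111...
step 2: 11.1...
count of 1: 3

3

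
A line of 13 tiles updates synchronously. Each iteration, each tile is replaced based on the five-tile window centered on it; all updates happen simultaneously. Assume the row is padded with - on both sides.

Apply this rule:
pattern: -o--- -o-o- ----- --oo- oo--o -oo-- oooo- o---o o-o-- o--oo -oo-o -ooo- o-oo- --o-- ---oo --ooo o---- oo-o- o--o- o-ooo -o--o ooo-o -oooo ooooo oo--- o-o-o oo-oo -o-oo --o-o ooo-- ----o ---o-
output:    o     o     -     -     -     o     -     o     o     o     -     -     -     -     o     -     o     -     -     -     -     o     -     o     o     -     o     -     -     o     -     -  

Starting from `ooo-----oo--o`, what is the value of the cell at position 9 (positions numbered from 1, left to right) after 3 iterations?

iteration 1: --ooo--o-o---
iteration 2: -o--o---oooo-
iteration 3: -----ooo---oo
position 9 holds -

-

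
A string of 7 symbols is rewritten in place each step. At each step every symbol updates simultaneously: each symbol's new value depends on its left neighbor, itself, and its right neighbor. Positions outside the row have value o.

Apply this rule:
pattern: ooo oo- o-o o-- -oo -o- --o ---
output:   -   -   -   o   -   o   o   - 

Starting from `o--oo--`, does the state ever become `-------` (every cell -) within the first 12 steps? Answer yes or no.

yes

-oo--oo
---oo--
o-o--oo
--ooo--
oo---oo
--o-o--
ooo-ooo
-------
all cells are - at step 8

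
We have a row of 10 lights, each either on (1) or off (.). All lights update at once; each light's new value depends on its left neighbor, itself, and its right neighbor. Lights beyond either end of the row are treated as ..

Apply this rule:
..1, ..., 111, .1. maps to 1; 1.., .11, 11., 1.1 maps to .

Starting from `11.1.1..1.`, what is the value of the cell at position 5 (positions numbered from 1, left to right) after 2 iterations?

...1.1.11.
1111.1....
position 5 holds .

.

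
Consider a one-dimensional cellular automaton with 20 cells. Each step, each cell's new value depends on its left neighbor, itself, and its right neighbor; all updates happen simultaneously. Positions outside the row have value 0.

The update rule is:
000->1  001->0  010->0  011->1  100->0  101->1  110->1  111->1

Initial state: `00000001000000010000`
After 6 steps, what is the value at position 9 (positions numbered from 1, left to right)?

step 1: 11111100011111000111
step 2: 11111101011111010111
step 3: 11111110111111101111
step 4: 11111111111111111111
step 5: 11111111111111111111  (fixed point — unchanged through step 6)
position 9 holds 1

1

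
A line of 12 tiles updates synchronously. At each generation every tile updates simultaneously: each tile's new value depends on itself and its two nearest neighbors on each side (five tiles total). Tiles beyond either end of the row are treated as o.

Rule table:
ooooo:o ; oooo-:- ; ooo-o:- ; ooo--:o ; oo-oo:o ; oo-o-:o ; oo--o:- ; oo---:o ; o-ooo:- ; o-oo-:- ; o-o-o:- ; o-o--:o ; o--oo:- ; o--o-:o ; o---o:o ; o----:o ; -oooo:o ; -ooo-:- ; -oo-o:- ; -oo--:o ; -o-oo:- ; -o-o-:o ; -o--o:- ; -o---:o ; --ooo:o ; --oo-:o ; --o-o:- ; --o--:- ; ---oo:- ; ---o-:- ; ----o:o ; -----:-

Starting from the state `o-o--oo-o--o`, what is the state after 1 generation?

-oo--o-oo--o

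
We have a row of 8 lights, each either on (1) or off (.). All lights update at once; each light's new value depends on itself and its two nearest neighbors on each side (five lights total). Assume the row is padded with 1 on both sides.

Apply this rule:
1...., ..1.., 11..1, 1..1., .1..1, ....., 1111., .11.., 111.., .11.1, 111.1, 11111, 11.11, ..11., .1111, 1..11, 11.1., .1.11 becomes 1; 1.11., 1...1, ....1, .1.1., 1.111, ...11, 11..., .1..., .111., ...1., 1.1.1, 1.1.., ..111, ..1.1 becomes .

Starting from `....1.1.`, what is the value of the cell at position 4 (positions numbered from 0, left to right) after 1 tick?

.1.....1
position 4 holds .

.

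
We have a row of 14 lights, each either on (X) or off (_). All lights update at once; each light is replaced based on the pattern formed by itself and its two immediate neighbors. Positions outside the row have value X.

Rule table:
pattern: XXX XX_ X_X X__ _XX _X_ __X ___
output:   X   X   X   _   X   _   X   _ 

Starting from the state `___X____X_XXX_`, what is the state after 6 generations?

generation 1: __X____X_XXXXX
generation 2: _X____X_XXXXXX
generation 3: X____X_XXXXXXX
generation 4: X___X_XXXXXXXX
generation 5: X__X_XXXXXXXXX
generation 6: X_X_XXXXXXXXXX

X_X_XXXXXXXXXX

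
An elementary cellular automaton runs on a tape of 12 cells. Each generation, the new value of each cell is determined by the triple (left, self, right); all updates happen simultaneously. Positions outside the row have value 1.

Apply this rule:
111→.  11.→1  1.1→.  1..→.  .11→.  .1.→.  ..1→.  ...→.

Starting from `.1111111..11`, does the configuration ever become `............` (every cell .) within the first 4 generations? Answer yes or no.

.......1....
............
all cells are . at generation 2

yes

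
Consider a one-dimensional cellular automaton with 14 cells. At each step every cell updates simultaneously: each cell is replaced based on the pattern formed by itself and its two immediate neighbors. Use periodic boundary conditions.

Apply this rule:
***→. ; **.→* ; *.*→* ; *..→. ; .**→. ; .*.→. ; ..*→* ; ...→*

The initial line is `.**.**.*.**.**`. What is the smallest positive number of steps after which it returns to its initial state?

14

*.**.**.*.**.*
**.**.**.*.**.
.**.**.**.*.**
*.**.**.**.*.*
**.**.**.**.*.
.**.**.**.**.*
*.**.**.**.**.
.*.**.**.**.**
*.*.**.**.**.*
**.*.**.**.**.
.**.*.**.**.**
*.**.*.**.**.*
**.**.*.**.**.
.**.**.*.**.**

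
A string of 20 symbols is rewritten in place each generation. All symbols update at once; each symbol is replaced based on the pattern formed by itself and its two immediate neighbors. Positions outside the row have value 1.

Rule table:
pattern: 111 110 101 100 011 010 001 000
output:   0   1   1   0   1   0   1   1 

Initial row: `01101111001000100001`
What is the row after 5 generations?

01111100110001011011

11111001010011001111
00001010100111011000
01110101001101111011
11011010011111001110
01111100110001011011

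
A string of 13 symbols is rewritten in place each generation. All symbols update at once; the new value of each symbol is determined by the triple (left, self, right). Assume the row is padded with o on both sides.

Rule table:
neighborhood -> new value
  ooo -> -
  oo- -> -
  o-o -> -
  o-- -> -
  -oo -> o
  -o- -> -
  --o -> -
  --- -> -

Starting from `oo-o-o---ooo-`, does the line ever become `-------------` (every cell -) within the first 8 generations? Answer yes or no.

---------o---
-------------
all cells are - at generation 2

yes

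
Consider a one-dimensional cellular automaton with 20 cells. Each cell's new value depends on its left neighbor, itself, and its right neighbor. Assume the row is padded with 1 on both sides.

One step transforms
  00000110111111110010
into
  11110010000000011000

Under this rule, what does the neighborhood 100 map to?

At position 0 the neighborhood is 100; the next row has 1 there.

1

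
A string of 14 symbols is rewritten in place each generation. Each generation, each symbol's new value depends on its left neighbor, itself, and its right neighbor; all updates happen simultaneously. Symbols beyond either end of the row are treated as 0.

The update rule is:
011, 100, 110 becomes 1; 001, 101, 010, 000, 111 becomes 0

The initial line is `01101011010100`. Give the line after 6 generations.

01100011000010
01110011100001
01011010110000
00011000111000
00011100101100
00010110001110

00010110001110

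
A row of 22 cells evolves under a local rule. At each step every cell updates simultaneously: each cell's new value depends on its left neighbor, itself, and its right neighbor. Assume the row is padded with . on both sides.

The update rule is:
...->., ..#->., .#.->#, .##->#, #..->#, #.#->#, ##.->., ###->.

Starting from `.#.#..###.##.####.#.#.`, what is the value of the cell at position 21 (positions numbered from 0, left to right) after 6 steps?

#

.####.#..##.##...#####
.#...###.#.##.#..#....
.##..#..####.###.##...
.#.#.##.#...##..##.#..
.#####.###..#.#.#.###.
.#....##..#.#######..#
position 21 holds #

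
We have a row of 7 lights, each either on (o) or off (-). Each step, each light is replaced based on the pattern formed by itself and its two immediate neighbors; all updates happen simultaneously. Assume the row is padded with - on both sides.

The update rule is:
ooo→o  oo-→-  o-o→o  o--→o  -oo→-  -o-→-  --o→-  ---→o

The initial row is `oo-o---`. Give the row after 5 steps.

step 1: --o-ooo
step 2: o--o-o-
step 3: -o--o-o
step 4: --o--o-
step 5: o--o--o

o--o--o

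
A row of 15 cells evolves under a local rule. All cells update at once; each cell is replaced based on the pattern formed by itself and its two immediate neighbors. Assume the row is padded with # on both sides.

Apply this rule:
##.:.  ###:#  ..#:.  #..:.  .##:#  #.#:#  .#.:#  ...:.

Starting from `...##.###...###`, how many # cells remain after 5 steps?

4

...#.###....###
...####.....###
...###......###
...##.......###
...#........###
count of #: 4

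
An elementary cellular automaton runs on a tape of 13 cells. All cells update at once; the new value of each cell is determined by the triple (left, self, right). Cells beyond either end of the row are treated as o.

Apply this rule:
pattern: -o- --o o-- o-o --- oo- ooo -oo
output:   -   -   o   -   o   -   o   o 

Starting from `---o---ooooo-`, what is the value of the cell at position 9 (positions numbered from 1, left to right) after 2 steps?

o

step 1: oo--oo-oooo--
step 2: o-o-o--ooo-o-
position 9 holds o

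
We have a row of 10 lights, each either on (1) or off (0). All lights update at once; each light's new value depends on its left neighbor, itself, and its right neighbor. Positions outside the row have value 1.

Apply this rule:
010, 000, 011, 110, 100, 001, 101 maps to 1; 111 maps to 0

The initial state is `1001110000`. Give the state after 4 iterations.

iteration 1: 1111011111
iteration 2: 0001110000
iteration 3: 1111011111  (repeats iteration 1; period 2)
iteration 4: 0001110000

0001110000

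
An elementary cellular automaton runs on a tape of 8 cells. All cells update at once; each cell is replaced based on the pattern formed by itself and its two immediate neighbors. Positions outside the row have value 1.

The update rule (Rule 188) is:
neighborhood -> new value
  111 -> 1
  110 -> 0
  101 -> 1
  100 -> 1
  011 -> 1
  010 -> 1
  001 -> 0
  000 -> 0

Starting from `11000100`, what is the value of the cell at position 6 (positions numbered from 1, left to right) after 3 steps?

1

step 1: 10100110
step 2: 01110101
step 3: 11101111
position 6 holds 1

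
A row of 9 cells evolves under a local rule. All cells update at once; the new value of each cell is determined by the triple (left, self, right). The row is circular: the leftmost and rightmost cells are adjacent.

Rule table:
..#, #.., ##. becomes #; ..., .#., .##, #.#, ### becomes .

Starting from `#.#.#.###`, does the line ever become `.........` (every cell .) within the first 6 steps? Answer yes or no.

#........
.#......#
..#....#.
.#.#..#.#
....##...
...#.##..
step 6 is ...#.##.., still not uniform .

no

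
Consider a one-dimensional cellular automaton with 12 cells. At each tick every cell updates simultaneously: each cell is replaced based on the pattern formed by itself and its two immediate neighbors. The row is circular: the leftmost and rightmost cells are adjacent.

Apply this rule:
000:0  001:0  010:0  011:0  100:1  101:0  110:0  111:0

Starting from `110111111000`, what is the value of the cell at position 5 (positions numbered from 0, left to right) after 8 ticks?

000000000100
000000000010
000000000001
100000000000
010000000000
001000000000
000100000000
000010000000
position 5 holds 0

0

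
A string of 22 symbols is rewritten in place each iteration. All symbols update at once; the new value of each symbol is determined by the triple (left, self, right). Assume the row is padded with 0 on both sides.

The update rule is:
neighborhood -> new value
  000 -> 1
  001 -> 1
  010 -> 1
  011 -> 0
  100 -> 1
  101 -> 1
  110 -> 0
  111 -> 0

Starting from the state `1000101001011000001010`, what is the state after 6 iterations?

iteration 1: 1111111111100111111111
iteration 2: 0000000000011000000000
iteration 3: 1111111111100111111111  (repeats iteration 1; period 2)
iteration 6: 0000000000011000000000

0000000000011000000000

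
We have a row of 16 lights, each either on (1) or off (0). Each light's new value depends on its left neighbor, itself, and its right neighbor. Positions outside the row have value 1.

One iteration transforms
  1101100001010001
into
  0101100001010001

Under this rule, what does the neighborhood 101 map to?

At position 2 the neighborhood is 101; the next row has 0 there.

0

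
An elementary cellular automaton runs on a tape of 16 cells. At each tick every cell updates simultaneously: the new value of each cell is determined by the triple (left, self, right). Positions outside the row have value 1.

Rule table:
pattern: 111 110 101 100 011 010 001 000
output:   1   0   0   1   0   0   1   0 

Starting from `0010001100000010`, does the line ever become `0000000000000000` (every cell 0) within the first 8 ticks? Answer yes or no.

1101010010000100
1000001101001011
0100010000110001
0010101001001010
1100000110110000
1010001000001001
0001010100010110
1010000010100000
tick 8 is 1010000010100000, still not uniform 0

no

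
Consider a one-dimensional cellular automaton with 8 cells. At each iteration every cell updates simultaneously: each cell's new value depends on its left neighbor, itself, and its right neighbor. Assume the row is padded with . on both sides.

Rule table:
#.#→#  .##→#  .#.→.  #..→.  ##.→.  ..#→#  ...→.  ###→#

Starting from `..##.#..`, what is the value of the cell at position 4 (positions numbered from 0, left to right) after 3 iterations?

iteration 1: .##.#...
iteration 2: ##.#....
iteration 3: #.#.....
position 4 holds .

.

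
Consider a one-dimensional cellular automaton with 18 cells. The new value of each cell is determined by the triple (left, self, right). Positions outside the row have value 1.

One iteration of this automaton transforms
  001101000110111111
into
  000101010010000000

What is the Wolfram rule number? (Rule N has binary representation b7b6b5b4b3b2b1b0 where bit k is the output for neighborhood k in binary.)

69

position 13: 111 → 0  (bit 7 = 0)
position 3: 110 → 1  (bit 6 = 1)
position 4: 101 → 0  (bit 5 = 0)
position 0: 100 → 0  (bit 4 = 0)
position 2: 011 → 0  (bit 3 = 0)
position 5: 010 → 1  (bit 2 = 1)
position 1: 001 → 0  (bit 1 = 0)
position 7: 000 → 1  (bit 0 = 1)
bits b7..b0 = 01000101 = 69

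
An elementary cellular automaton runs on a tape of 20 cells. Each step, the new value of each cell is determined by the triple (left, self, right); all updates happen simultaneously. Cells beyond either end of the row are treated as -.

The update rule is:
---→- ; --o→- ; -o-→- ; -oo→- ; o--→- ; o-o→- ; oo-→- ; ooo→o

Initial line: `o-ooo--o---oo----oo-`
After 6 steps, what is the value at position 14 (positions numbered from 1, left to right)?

step 1: ---o----------------
step 2: --------------------
step 3: --------------------  (fixed point — unchanged through step 6)
position 14 holds -

-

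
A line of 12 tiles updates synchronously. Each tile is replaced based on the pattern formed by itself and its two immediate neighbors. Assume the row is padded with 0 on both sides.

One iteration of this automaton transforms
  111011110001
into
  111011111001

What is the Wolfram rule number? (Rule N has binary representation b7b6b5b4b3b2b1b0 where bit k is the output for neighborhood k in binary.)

position 1: 111 → 1  (bit 7 = 1)
position 2: 110 → 1  (bit 6 = 1)
position 3: 101 → 0  (bit 5 = 0)
position 8: 100 → 1  (bit 4 = 1)
position 0: 011 → 1  (bit 3 = 1)
position 11: 010 → 1  (bit 2 = 1)
position 10: 001 → 0  (bit 1 = 0)
position 9: 000 → 0  (bit 0 = 0)
bits b7..b0 = 11011100 = 220

220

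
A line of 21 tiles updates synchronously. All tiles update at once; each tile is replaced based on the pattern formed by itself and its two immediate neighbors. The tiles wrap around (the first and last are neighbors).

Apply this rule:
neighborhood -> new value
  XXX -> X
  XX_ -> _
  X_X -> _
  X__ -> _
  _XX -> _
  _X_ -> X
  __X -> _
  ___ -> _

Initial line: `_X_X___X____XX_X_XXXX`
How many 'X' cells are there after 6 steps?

_X_X___X_______X__XX_
_X_X___X_______X_____
_X_X___X_______X_____  (fixed point — unchanged through step 6)
count of X: 4

4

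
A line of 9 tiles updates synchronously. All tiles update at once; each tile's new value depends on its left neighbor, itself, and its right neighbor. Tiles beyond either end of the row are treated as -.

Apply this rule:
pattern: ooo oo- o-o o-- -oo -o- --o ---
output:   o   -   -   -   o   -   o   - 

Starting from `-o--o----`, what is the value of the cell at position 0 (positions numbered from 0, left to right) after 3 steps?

-

o--o-----
--o------
-o-------
position 0 holds -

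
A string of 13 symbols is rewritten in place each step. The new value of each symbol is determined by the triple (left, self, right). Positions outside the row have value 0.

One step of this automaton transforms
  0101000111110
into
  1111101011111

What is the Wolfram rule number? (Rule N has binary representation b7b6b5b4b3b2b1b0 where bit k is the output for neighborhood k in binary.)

position 8: 111 → 1  (bit 7 = 1)
position 11: 110 → 1  (bit 6 = 1)
position 2: 101 → 1  (bit 5 = 1)
position 4: 100 → 1  (bit 4 = 1)
position 7: 011 → 0  (bit 3 = 0)
position 1: 010 → 1  (bit 2 = 1)
position 0: 001 → 1  (bit 1 = 1)
position 5: 000 → 0  (bit 0 = 0)
bits b7..b0 = 11110110 = 246

246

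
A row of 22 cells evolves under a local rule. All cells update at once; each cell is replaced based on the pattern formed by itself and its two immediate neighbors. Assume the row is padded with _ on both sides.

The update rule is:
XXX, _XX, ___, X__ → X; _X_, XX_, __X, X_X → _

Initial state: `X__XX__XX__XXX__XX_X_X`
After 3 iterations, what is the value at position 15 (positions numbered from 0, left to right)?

X

_X_X_X_X_X_XX_X_X_____
___________X_____XXXXX
XXXXXXXXXX__XXXX_XXXX_
position 15 holds X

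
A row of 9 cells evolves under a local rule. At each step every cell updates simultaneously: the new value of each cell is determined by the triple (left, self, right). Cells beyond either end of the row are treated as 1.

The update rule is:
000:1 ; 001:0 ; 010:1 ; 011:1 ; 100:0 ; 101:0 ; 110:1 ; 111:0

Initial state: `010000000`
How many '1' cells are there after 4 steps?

010111110
010100010
010101010
010101010
count of 1: 4

4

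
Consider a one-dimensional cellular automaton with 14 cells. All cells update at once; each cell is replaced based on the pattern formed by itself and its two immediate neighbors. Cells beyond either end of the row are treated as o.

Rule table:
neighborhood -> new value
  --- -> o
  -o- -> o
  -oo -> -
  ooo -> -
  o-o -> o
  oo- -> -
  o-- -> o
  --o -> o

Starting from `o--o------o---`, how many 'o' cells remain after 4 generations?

1

generation 1: -ooooooooooooo
generation 2: o-------------
generation 3: -ooooooooooooo  (repeats generation 1; period 2)
generation 4: o-------------
count of o: 1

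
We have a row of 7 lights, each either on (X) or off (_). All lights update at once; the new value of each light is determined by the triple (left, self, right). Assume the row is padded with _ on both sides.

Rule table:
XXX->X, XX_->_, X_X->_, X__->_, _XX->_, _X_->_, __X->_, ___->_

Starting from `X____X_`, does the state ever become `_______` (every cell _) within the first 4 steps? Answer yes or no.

yes

_______
all cells are _ at step 1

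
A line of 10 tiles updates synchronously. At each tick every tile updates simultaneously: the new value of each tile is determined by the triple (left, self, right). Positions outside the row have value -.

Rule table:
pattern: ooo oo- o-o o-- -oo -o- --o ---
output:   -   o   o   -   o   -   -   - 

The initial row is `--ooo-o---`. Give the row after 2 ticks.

--o-oo----
---ooo----

---ooo----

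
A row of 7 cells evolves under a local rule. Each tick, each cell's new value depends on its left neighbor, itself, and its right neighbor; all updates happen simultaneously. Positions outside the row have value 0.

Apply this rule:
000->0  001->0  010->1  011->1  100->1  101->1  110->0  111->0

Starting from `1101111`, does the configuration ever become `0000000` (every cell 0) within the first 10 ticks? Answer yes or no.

no

1011000
1110100
1001110
1101001
1011101
1110011
1001010
1101111  (repeats tick 0; period 8)
tick 10: 1110100
tick 10 is 1110100, still not uniform 0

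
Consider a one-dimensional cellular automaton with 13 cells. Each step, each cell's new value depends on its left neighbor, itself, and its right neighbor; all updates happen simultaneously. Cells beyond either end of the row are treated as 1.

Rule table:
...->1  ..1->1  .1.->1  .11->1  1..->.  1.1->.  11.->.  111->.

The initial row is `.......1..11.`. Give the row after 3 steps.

step 1: .1111111.11..
step 2: .1.......1..1
step 3: .1.1111111.11

.1.1111111.11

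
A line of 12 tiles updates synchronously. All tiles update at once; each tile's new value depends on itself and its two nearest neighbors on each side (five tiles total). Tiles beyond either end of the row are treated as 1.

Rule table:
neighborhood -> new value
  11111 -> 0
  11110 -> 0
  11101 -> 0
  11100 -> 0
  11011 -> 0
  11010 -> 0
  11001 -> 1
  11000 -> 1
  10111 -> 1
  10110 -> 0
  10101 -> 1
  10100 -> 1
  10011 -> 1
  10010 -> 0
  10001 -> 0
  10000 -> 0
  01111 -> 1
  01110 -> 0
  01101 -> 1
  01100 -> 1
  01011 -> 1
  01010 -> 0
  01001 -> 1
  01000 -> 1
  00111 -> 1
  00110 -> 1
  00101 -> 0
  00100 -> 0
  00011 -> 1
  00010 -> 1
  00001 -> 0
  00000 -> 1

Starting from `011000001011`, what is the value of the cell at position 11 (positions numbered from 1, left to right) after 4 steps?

001101010111
111101011110
000001111000
101011100101
position 11 holds 0

0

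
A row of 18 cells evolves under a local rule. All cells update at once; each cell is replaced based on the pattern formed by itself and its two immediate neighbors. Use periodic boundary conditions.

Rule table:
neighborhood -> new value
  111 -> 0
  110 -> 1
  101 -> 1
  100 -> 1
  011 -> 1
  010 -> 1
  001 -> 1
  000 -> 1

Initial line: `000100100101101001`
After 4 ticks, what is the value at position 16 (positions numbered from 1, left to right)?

0

tick 1: 111111111111111111
tick 2: 000000000000000000
tick 3: 111111111111111111  (repeats tick 1; period 2)
tick 4: 000000000000000000
position 16 holds 0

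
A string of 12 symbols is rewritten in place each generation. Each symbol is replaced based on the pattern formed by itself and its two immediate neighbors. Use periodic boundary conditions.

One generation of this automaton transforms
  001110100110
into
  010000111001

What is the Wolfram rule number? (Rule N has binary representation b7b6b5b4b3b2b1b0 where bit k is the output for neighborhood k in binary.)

position 3: 111 → 0  (bit 7 = 0)
position 4: 110 → 0  (bit 6 = 0)
position 5: 101 → 0  (bit 5 = 0)
position 7: 100 → 1  (bit 4 = 1)
position 2: 011 → 0  (bit 3 = 0)
position 6: 010 → 1  (bit 2 = 1)
position 1: 001 → 1  (bit 1 = 1)
position 0: 000 → 0  (bit 0 = 0)
bits b7..b0 = 00010110 = 22

22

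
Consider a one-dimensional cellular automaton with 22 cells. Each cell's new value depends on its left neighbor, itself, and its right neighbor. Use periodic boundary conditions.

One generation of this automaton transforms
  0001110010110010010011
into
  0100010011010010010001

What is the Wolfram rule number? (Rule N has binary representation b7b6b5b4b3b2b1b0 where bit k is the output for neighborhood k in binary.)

101

position 4: 111 → 0  (bit 7 = 0)
position 5: 110 → 1  (bit 6 = 1)
position 9: 101 → 1  (bit 5 = 1)
position 0: 100 → 0  (bit 4 = 0)
position 3: 011 → 0  (bit 3 = 0)
position 8: 010 → 1  (bit 2 = 1)
position 2: 001 → 0  (bit 1 = 0)
position 1: 000 → 1  (bit 0 = 1)
bits b7..b0 = 01100101 = 101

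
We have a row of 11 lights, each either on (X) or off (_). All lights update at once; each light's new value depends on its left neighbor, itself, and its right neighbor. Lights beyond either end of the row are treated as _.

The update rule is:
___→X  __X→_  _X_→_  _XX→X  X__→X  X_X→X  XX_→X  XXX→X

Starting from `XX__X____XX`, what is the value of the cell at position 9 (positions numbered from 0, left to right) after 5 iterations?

X

XXX__XXX_XX
XXXX_XXXXXX
XXXXXXXXXXX
XXXXXXXXXXX  (fixed point — unchanged through iteration 5)
position 9 holds X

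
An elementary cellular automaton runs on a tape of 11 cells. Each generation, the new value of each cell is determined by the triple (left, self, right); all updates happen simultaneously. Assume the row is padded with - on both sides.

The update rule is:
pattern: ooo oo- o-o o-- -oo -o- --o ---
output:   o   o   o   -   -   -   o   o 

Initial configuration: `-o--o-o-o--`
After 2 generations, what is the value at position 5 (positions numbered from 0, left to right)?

-

o--o-o-o--o
--o-o-o--o-
position 5 holds -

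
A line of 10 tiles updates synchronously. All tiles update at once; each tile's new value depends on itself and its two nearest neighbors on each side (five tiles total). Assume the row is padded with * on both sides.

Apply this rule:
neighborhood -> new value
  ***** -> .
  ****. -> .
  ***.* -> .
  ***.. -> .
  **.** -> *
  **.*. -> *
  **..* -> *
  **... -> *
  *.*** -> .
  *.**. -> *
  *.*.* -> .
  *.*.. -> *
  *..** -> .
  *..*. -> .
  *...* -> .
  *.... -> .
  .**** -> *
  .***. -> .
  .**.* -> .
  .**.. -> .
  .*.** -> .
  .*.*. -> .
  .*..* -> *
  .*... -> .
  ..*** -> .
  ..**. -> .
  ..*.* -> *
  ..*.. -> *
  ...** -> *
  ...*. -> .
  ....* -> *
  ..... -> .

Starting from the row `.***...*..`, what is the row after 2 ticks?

.*..**...*

*...*..**.
.*..**...*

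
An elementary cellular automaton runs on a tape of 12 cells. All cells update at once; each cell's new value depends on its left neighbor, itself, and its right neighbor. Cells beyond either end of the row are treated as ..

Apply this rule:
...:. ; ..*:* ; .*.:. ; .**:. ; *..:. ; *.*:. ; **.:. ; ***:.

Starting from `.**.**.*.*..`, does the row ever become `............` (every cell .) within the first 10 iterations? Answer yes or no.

*...........
............
all cells are . at iteration 2

yes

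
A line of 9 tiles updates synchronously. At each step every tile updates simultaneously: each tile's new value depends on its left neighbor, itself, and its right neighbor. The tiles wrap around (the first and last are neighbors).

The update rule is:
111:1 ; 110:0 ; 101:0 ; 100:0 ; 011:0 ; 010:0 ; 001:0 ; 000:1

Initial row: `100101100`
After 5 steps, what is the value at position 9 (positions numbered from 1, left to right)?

1

000000000
111111111
111111111  (fixed point — unchanged through step 5)
position 9 holds 1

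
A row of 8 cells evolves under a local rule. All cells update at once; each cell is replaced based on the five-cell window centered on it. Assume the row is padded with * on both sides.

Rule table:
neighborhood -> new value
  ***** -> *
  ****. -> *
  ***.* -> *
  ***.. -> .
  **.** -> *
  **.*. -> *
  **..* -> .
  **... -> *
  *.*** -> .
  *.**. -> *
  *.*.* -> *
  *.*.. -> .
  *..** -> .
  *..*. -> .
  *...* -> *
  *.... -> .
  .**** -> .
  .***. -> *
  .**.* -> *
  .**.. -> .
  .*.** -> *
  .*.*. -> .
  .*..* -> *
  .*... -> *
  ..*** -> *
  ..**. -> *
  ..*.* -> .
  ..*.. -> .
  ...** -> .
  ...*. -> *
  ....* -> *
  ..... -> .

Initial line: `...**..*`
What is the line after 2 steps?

step 1: **.*...*
step 2: ***.**.*

***.**.*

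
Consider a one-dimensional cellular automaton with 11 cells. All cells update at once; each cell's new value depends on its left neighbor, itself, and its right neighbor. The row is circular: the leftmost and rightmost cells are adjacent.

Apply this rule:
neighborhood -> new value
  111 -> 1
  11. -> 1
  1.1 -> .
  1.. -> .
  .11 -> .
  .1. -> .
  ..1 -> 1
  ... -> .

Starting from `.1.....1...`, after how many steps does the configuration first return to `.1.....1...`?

11

step 1: 1.....1....
step 2: .....1....1
step 3: ....1....1.
step 4: ...1....1..
step 5: ..1....1...
step 6: .1....1....
step 7: 1....1.....
step 8: ....1.....1
step 9: ...1.....1.
step 10: ..1.....1..
step 11: .1.....1...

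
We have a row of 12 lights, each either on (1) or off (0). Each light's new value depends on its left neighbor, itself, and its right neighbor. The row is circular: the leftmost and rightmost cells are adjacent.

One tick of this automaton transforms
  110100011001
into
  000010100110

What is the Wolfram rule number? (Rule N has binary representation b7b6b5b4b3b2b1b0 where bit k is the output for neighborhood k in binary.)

position 0: 111 → 0  (bit 7 = 0)
position 1: 110 → 0  (bit 6 = 0)
position 2: 101 → 0  (bit 5 = 0)
position 4: 100 → 1  (bit 4 = 1)
position 7: 011 → 0  (bit 3 = 0)
position 3: 010 → 0  (bit 2 = 0)
position 6: 001 → 1  (bit 1 = 1)
position 5: 000 → 0  (bit 0 = 0)
bits b7..b0 = 00010010 = 18

18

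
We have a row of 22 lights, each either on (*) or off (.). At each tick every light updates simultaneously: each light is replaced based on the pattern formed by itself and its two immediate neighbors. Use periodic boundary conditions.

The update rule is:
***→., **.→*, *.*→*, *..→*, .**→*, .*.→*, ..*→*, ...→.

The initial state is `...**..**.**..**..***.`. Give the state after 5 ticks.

**..**.........**..**.

tick 1: ..*****************.**
tick 2: ***...............****
tick 3: ..**.............**...
tick 4: .****...........****..
tick 5: **..**.........**..**.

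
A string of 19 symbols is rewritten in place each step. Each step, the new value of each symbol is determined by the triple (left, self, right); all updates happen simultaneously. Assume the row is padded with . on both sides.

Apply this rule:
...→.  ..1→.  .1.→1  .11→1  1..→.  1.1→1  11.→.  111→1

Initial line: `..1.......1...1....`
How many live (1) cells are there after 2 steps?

..1.......1...1....  (fixed point — unchanged through step 2)
count of 1: 3

3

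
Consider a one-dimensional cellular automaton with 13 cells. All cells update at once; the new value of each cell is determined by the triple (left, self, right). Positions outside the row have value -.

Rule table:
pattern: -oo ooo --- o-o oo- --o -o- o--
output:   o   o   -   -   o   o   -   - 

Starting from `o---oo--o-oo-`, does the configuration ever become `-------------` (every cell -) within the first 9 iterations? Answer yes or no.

no

---ooo-o--oo-
--oooo---ooo-
-ooooo--oooo-
oooooo-ooooo-
oooooo-ooooo-  (fixed point — unchanged through iteration 9)
iteration 9 is oooooo-ooooo-, still not uniform -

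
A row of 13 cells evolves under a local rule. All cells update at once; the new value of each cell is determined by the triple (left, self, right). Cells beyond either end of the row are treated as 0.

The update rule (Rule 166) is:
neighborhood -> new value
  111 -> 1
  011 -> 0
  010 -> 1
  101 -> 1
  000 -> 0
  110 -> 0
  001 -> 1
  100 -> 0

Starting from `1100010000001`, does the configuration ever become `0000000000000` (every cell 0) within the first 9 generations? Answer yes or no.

no

0000110000011
0001000000100
0011000001100
0100000010000
1100000110000
0000001000000
0000011000000
0000100000000
0001100000000
generation 9 is 0001100000000, still not uniform 0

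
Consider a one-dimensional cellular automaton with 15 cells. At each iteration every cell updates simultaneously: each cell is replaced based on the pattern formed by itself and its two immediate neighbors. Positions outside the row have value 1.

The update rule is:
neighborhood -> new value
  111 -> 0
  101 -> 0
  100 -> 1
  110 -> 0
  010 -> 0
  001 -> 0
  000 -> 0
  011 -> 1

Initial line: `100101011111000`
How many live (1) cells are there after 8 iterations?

3

010000010000100
001000001000010
100100000100000
010010000010000
001001000001000
100100100000100
010010010000010
001001001000000
count of 1: 3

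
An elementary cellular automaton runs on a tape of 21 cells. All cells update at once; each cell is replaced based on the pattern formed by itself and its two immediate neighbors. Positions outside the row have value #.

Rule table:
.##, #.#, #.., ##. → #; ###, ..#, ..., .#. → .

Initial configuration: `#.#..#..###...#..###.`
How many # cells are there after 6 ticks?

15

tick 1: ##.#..#.#.##...#.#.##
tick 2: .##.#..#.####...#.##.
tick 3: ####.#..##..##...####
tick 4: ...##.#.###.###..#...
tick 5: #..###.##.###.##..#..
tick 6: ##.#.######.#####..#.
count of #: 15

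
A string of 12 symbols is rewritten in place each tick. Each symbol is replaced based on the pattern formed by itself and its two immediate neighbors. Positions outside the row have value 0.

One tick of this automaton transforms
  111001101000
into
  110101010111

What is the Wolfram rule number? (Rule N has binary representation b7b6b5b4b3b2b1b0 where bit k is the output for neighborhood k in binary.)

185

position 1: 111 → 1  (bit 7 = 1)
position 2: 110 → 0  (bit 6 = 0)
position 7: 101 → 1  (bit 5 = 1)
position 3: 100 → 1  (bit 4 = 1)
position 0: 011 → 1  (bit 3 = 1)
position 8: 010 → 0  (bit 2 = 0)
position 4: 001 → 0  (bit 1 = 0)
position 10: 000 → 1  (bit 0 = 1)
bits b7..b0 = 10111001 = 185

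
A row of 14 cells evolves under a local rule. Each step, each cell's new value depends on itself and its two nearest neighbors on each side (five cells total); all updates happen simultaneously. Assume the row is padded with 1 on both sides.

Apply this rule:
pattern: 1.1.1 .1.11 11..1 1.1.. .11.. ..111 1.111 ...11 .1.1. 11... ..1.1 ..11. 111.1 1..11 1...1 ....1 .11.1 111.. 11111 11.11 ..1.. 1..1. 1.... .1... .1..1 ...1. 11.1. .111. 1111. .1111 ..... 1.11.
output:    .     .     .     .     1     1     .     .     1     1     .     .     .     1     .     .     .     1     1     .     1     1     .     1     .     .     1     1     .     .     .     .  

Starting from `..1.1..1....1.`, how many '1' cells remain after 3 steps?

6

step 1: .1.1..111.....
step 2: 1.1..11111....
step 3: .1..11.1.11...
count of 1: 6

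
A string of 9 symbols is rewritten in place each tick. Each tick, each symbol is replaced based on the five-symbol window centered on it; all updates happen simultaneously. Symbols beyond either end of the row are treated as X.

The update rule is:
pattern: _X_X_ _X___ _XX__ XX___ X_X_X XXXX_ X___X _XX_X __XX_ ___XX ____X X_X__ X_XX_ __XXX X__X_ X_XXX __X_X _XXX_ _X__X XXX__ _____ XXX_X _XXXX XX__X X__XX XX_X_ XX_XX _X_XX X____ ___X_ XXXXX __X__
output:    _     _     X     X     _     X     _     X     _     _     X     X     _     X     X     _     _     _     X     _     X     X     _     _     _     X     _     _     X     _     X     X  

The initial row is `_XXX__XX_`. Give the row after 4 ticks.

_______X_
XXXXXX___
XXXXX_X__
XXXXXXXX_

XXXXXXXX_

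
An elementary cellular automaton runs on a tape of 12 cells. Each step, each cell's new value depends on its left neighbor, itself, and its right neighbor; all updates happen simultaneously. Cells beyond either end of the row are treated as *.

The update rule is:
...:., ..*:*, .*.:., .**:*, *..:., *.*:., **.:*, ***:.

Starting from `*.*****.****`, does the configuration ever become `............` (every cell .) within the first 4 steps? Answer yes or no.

no

step 1: *.*...*.*...
step 2: *....*.....*
step 3: *...*.....**
step 4: *..*.....**.
step 4 is *..*.....**., still not uniform .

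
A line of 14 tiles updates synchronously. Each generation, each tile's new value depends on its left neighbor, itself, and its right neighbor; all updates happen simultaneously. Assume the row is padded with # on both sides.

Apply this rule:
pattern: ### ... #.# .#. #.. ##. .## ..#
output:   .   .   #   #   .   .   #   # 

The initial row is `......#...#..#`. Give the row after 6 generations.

##..##.##.##.#

.....##..##.##
....##..##.##.
...##..##.##.#
..##..##.##.##
.##..##.##.##.
##..##.##.##.#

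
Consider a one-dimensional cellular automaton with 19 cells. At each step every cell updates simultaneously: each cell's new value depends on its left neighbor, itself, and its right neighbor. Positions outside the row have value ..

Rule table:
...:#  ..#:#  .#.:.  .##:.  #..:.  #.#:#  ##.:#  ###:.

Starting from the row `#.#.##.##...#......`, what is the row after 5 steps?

.#.#.##.#.##..#####
#.#.#.##.#.#.#....#
.#.#.#.##.#.#..###.
#.#.#.#.##.#..#..#.
.#.#.#.#.##..#..#..

.#.#.#.#.##..#..#..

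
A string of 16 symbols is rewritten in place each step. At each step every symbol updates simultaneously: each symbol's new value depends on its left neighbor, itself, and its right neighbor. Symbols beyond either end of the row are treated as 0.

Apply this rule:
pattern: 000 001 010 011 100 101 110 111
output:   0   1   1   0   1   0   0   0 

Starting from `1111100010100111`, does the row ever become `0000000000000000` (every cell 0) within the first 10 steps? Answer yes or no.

no

0000010110111000
0000110000000100
0001001000001110
0011111100010001
0100000010111011
1110000110000000
0001001001000000
0011111111100000
0100000000010000
1110000000111000
step 10 is 1110000000111000, still not uniform 0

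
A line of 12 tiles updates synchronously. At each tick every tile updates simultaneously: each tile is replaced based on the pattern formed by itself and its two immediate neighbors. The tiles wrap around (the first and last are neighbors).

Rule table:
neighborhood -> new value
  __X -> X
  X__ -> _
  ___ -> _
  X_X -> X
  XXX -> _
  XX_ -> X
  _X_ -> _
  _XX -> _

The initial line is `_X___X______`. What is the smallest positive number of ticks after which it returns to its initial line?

X___X_______
___X_______X
__X_______X_
_X_______X__
X_______X___
_______X___X
______X___X_
_____X___X__
____X___X___
___X___X____
__X___X_____
_X___X______

12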